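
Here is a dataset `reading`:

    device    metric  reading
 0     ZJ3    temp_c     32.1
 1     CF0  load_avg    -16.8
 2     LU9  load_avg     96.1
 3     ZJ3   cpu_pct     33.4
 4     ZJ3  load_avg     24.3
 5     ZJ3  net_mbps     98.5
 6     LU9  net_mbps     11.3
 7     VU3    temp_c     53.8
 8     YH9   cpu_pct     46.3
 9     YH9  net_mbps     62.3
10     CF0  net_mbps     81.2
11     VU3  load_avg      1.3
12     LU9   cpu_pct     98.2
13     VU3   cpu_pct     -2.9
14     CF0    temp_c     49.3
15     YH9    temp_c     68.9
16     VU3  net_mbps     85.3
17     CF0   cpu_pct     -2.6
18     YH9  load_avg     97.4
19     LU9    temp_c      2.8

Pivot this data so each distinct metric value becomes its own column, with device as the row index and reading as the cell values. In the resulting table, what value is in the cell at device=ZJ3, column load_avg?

Wide layout: rows indexed by device, columns are the 4 distinct metric values (temp_c, load_avg, cpu_pct, net_mbps).
Cell (device=ZJ3, metric=load_avg) draws from the long row where device=ZJ3 and metric=load_avg, which has reading=24.3.

24.3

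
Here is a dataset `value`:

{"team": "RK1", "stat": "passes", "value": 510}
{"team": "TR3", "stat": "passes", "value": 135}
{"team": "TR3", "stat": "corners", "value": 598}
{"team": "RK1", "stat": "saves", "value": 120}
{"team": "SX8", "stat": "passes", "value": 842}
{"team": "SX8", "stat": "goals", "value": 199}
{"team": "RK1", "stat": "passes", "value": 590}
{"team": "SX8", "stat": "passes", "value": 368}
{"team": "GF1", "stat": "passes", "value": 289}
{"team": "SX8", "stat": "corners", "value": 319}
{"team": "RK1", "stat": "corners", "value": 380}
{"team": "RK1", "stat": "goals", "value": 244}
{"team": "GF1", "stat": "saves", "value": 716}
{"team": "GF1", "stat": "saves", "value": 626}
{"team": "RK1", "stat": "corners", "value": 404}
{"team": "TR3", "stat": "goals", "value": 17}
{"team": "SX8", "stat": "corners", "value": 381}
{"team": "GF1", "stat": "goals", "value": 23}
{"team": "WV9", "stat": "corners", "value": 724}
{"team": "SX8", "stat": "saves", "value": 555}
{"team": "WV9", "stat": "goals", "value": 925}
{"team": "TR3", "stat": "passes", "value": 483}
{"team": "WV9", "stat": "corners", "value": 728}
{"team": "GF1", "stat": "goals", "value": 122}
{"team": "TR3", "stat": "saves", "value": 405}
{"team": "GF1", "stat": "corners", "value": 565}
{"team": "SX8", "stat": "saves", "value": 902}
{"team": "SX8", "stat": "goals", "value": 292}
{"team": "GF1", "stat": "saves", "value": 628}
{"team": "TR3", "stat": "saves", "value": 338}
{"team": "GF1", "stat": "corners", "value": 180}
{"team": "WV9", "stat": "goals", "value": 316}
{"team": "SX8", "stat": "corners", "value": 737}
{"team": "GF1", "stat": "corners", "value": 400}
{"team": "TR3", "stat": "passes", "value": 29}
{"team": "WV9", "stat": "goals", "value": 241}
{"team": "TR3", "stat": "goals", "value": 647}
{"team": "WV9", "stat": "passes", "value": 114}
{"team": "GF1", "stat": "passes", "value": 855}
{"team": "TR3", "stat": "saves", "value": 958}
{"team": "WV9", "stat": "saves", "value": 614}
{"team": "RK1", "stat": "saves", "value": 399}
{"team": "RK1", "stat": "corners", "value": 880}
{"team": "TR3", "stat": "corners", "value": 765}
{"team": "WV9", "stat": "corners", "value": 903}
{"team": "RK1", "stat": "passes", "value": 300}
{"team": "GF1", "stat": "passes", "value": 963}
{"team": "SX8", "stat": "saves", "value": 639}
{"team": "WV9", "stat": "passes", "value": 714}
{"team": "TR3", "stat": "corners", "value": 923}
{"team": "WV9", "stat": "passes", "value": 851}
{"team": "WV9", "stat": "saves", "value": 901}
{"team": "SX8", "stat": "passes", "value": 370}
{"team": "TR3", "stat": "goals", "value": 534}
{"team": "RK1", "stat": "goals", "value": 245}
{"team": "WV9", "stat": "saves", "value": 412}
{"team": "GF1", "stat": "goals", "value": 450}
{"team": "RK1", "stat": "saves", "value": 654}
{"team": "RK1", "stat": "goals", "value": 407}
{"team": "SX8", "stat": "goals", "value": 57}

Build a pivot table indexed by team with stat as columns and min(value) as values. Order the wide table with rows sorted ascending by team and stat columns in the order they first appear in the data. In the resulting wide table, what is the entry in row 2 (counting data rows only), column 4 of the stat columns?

244

With rows sorted ascending by team, row 2 is team=RK1. stat columns in first-appearance order: passes, corners, saves, goals; column 4 is goals.
Long rows with team=RK1, stat=goals: min(244, 245, 407) = 244.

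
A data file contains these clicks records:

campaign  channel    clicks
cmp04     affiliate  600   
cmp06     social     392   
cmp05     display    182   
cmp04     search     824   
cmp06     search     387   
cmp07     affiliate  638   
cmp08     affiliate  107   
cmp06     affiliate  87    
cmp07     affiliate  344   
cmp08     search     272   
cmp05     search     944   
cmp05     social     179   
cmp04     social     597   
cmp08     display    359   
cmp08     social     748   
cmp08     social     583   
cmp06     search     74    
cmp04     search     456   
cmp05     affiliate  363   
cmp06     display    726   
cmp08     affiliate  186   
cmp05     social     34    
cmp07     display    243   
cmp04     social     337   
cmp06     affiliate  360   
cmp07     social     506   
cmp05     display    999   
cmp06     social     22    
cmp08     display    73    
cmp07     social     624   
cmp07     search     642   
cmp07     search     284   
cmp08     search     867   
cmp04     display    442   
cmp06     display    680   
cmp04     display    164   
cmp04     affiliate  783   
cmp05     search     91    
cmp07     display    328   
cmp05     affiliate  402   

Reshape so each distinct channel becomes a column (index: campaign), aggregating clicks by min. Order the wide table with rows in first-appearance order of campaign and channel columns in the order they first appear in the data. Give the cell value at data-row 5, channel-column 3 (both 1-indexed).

73

With rows in first-appearance order of campaign, row 5 is campaign=cmp08. channel columns in first-appearance order: affiliate, social, display, search; column 3 is display.
Long rows with campaign=cmp08, channel=display: min(359, 73) = 73.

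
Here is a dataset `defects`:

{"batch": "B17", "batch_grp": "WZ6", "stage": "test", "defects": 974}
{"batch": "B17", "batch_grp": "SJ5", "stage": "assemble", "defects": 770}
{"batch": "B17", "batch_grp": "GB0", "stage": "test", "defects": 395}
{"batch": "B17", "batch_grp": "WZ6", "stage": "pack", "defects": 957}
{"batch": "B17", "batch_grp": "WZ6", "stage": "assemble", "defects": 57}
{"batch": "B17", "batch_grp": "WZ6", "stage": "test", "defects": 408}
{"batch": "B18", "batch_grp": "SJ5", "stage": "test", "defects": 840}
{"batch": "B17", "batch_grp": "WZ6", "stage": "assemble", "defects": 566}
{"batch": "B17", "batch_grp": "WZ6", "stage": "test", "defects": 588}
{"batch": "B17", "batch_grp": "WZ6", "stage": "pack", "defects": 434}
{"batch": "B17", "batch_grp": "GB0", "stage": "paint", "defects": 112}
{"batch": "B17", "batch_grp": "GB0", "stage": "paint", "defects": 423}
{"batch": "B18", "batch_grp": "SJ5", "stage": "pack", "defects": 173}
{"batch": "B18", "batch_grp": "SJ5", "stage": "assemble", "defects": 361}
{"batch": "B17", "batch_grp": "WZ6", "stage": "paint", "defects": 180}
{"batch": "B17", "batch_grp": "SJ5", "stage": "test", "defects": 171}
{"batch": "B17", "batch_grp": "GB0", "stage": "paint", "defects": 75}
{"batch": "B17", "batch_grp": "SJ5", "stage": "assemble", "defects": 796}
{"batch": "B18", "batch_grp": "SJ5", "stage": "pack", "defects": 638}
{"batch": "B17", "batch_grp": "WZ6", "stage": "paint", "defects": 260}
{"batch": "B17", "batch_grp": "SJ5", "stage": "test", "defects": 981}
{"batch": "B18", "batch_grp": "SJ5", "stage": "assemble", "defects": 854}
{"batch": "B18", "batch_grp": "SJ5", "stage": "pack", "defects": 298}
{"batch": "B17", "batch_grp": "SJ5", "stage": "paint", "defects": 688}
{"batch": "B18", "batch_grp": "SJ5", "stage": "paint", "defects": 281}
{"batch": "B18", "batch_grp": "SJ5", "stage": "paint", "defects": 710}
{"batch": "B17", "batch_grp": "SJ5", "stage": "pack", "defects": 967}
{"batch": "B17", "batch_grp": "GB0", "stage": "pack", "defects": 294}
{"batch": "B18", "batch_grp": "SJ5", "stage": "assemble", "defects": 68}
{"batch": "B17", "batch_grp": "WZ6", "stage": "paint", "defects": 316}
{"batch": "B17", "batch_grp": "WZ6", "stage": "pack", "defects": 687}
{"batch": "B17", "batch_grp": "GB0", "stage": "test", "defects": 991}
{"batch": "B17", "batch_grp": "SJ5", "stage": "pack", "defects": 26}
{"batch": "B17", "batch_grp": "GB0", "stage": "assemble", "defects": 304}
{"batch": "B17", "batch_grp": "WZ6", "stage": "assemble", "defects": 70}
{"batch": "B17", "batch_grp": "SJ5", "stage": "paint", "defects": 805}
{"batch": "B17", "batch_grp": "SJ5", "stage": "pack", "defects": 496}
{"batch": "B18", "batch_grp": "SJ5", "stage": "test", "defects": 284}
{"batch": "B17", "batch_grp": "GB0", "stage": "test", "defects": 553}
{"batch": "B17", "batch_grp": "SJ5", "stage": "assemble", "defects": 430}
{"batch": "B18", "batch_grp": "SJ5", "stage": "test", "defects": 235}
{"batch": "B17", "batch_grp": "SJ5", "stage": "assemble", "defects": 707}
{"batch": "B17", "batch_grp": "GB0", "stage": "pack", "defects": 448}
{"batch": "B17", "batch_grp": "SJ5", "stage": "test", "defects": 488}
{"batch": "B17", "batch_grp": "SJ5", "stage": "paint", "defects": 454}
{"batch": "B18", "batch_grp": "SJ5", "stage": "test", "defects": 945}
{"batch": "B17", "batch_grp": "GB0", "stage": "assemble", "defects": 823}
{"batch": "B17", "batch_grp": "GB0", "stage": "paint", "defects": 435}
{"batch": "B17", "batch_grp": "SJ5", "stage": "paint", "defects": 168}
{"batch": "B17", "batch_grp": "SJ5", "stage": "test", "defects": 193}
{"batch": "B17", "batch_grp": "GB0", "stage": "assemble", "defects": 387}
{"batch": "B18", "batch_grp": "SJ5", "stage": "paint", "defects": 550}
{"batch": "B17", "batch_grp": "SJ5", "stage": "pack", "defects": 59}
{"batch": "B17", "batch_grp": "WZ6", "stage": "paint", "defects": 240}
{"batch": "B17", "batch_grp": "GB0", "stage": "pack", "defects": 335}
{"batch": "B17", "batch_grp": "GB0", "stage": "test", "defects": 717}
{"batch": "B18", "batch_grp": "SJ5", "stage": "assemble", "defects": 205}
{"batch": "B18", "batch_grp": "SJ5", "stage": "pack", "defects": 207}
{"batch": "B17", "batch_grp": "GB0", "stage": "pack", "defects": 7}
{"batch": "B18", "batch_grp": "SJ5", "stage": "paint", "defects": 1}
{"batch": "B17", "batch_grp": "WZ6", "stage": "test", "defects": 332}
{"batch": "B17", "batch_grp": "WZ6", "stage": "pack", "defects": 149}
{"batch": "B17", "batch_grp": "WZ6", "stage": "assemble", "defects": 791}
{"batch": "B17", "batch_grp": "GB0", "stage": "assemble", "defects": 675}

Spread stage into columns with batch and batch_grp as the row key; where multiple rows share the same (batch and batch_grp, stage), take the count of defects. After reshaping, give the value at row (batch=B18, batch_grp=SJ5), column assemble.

Rows with batch=B18, batch_grp=SJ5 and stage=assemble: defects values are 361, 854, 68, 205.
4 rows match — count = 4.

4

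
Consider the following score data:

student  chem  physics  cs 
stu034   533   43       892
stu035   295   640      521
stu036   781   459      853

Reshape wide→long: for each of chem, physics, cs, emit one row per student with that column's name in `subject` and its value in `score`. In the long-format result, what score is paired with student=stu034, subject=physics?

Unpivoting turns each (student, wide-column) pair into one long row.
The wide cell at row stu034, column physics holds 43, so the long row (stu034, physics) has score=43.

43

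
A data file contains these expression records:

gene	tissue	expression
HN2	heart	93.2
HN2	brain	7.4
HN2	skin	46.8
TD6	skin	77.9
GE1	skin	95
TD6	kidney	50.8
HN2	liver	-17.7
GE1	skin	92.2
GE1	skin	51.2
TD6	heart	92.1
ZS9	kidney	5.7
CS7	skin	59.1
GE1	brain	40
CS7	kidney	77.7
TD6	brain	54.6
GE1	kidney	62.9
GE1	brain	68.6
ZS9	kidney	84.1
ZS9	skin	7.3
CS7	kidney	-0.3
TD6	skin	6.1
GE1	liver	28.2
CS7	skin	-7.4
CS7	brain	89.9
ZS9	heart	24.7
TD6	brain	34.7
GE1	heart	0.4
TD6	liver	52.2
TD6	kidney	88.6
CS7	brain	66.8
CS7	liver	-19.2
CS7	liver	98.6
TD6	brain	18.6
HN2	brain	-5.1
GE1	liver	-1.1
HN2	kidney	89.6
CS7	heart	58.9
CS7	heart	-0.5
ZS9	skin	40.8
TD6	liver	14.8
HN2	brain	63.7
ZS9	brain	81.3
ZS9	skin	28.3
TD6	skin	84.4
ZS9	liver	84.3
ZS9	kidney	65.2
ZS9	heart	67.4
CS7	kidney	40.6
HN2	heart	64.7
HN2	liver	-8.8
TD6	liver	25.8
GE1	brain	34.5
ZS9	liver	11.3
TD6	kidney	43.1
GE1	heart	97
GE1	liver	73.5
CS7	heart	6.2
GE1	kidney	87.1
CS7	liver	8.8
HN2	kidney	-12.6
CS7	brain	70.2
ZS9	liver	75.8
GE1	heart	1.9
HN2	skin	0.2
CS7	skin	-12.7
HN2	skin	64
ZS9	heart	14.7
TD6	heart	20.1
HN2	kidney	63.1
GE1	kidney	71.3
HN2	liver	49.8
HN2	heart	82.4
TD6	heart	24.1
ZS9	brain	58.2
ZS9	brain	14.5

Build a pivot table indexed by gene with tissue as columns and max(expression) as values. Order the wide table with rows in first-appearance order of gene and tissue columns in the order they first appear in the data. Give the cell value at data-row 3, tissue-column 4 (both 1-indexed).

With rows in first-appearance order of gene, row 3 is gene=GE1. tissue columns in first-appearance order: heart, brain, skin, kidney, liver; column 4 is kidney.
Long rows with gene=GE1, tissue=kidney: max(62.9, 87.1, 71.3) = 87.1.

87.1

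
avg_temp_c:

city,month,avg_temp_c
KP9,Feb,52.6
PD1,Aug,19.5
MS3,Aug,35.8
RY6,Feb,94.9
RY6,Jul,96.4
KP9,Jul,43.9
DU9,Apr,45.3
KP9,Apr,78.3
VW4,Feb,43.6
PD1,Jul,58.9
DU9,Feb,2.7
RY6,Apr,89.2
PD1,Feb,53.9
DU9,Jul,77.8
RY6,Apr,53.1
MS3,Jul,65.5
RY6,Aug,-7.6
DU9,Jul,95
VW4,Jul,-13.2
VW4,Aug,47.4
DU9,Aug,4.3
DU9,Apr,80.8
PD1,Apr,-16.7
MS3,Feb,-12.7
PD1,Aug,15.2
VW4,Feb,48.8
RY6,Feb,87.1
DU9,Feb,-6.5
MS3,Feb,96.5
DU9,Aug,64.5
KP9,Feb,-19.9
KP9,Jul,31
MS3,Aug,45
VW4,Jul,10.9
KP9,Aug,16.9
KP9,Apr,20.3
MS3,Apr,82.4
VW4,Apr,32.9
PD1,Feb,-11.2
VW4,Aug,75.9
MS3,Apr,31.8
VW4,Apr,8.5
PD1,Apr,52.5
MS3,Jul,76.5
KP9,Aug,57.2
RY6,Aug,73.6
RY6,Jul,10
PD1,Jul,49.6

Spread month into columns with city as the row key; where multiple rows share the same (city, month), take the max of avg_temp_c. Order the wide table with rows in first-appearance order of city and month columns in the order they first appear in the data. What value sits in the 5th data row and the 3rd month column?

95

With rows in first-appearance order of city, row 5 is city=DU9. month columns in first-appearance order: Feb, Aug, Jul, Apr; column 3 is Jul.
Long rows with city=DU9, month=Jul: max(77.8, 95) = 95.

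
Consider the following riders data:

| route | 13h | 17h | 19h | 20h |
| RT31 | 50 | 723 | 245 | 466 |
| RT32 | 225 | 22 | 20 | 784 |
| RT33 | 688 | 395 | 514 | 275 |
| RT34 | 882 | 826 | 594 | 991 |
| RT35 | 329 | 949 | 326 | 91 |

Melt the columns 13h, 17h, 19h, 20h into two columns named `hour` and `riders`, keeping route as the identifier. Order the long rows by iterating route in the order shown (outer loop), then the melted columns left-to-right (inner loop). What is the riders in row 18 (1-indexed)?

20 rows total (5 × 4). Row 18: index ⌊(18-1)/4⌋ = 4 into route → RT35; (18-1) mod 4 = 1 into the melted columns → 17h.
So row 18 is (RT35, 17h, 949); riders = 949.

949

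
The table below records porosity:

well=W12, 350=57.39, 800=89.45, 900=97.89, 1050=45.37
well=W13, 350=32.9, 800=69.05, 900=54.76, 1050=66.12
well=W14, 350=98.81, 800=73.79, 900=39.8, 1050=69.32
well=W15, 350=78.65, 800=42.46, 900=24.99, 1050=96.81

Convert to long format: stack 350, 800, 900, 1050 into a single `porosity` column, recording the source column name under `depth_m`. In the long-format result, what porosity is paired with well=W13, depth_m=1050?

Unpivoting turns each (well, wide-column) pair into one long row.
The wide cell at row W13, column 1050 holds 66.12, so the long row (W13, 1050) has porosity=66.12.

66.12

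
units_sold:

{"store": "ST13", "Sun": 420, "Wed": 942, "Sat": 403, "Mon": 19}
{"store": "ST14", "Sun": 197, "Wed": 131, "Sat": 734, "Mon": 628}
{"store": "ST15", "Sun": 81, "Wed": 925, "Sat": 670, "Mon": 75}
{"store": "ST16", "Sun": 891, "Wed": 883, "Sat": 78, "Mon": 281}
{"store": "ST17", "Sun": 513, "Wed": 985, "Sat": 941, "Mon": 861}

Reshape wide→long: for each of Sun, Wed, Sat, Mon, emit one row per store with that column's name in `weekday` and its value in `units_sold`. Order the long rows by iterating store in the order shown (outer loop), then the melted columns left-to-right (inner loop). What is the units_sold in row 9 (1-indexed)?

20 rows total (5 × 4). Row 9: index ⌊(9-1)/4⌋ = 2 into store → ST15; (9-1) mod 4 = 0 into the melted columns → Sun.
So row 9 is (ST15, Sun, 81); units_sold = 81.

81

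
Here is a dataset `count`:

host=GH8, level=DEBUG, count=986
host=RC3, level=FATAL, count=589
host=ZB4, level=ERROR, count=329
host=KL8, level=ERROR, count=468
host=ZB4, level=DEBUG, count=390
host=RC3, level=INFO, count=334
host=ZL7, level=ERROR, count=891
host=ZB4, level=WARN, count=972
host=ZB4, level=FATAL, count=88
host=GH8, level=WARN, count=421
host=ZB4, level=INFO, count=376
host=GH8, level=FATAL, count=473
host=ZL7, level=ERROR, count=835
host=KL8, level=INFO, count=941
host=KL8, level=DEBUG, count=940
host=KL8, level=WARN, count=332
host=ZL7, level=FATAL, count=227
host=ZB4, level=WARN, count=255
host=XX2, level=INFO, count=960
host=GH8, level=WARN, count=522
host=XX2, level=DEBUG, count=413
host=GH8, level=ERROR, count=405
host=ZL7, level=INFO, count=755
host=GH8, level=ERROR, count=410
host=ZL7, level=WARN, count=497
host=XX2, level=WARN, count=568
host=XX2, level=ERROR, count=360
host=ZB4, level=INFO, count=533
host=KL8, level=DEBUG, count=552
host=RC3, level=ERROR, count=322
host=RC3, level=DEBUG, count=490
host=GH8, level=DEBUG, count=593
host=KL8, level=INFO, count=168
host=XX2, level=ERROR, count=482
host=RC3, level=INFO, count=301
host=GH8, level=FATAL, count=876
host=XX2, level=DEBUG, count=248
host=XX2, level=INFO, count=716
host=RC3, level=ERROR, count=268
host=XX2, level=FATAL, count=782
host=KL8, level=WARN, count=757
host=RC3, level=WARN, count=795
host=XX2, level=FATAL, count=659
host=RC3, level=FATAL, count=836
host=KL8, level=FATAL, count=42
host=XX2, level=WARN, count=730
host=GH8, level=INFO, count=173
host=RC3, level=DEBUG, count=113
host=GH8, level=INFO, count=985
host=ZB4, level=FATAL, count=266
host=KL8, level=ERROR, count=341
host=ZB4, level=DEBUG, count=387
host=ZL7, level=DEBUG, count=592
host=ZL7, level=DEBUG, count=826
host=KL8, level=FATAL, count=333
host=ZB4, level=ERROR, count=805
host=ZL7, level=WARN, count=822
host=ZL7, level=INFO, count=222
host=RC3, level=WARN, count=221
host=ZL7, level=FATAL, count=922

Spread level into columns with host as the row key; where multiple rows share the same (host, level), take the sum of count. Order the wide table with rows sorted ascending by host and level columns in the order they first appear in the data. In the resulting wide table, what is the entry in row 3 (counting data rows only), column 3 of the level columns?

590

With rows sorted ascending by host, row 3 is host=RC3. level columns in first-appearance order: DEBUG, FATAL, ERROR, INFO, WARN; column 3 is ERROR.
Long rows with host=RC3, level=ERROR: 322 + 268 = 590.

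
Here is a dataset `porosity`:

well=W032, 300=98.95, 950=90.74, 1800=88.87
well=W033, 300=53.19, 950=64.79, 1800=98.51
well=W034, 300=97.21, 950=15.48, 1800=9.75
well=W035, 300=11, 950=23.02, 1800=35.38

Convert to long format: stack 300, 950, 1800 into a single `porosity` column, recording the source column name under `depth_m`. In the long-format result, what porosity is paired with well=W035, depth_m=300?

Unpivoting turns each (well, wide-column) pair into one long row.
The wide cell at row W035, column 300 holds 11, so the long row (W035, 300) has porosity=11.

11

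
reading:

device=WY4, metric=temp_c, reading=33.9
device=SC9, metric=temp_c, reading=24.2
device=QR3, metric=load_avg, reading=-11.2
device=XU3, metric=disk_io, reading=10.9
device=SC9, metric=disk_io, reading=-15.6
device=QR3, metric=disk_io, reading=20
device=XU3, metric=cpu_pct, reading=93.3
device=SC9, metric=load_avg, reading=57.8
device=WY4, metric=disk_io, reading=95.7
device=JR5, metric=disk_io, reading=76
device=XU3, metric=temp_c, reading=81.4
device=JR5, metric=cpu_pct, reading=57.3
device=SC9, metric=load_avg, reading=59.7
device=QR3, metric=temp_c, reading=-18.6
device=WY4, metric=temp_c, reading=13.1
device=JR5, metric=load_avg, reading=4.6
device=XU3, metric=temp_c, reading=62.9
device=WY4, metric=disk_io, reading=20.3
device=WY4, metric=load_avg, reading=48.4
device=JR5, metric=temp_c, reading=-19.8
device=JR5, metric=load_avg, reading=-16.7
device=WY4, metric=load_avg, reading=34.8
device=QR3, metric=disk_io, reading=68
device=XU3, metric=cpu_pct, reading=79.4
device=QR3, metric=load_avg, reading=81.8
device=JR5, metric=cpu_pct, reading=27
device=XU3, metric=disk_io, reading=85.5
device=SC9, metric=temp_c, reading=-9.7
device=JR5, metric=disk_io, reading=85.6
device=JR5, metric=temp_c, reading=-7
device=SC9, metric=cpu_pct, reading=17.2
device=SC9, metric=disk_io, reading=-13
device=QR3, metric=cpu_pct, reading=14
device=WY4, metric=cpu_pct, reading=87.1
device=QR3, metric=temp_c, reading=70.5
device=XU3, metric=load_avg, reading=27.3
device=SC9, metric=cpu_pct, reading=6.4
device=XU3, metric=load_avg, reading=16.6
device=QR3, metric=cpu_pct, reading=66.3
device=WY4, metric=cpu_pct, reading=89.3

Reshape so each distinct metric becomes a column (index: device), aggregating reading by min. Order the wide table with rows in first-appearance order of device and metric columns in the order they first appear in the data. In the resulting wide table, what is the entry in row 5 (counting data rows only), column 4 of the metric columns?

With rows in first-appearance order of device, row 5 is device=JR5. metric columns in first-appearance order: temp_c, load_avg, disk_io, cpu_pct; column 4 is cpu_pct.
Long rows with device=JR5, metric=cpu_pct: min(57.3, 27) = 27.

27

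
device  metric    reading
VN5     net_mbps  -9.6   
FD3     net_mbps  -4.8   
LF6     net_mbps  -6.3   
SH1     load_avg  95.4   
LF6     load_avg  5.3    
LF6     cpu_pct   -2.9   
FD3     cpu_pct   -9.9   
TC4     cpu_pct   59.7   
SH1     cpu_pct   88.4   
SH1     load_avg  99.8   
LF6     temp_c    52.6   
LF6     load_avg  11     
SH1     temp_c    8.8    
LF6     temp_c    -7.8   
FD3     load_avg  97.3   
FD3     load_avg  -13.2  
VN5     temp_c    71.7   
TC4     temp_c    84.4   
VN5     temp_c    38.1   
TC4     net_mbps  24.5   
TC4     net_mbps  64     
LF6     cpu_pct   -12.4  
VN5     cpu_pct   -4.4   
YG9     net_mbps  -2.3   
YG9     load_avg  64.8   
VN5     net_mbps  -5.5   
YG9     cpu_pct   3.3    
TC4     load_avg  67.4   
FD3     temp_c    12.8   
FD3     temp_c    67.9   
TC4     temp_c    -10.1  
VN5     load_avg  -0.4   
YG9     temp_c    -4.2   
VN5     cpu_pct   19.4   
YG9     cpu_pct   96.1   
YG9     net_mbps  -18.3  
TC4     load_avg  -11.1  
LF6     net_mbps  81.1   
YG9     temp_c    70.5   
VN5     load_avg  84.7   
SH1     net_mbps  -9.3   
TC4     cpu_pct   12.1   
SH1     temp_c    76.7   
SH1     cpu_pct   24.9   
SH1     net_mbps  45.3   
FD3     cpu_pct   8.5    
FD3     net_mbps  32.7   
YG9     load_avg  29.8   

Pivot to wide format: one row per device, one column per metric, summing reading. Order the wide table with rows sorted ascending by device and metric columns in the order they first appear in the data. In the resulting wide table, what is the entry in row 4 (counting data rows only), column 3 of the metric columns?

71.8

With rows sorted ascending by device, row 4 is device=TC4. metric columns in first-appearance order: net_mbps, load_avg, cpu_pct, temp_c; column 3 is cpu_pct.
Long rows with device=TC4, metric=cpu_pct: 59.7 + 12.1 = 71.8.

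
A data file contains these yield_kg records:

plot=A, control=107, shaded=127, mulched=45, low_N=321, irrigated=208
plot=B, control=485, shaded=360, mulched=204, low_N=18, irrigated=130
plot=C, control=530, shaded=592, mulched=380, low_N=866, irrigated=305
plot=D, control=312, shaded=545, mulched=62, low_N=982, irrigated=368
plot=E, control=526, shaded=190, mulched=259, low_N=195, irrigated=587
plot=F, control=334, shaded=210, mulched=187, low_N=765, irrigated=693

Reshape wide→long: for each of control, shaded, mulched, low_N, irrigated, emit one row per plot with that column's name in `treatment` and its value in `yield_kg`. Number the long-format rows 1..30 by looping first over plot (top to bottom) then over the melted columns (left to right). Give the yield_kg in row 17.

30 rows total (6 × 5). Row 17: index ⌊(17-1)/5⌋ = 3 into plot → D; (17-1) mod 5 = 1 into the melted columns → shaded.
So row 17 is (D, shaded, 545); yield_kg = 545.

545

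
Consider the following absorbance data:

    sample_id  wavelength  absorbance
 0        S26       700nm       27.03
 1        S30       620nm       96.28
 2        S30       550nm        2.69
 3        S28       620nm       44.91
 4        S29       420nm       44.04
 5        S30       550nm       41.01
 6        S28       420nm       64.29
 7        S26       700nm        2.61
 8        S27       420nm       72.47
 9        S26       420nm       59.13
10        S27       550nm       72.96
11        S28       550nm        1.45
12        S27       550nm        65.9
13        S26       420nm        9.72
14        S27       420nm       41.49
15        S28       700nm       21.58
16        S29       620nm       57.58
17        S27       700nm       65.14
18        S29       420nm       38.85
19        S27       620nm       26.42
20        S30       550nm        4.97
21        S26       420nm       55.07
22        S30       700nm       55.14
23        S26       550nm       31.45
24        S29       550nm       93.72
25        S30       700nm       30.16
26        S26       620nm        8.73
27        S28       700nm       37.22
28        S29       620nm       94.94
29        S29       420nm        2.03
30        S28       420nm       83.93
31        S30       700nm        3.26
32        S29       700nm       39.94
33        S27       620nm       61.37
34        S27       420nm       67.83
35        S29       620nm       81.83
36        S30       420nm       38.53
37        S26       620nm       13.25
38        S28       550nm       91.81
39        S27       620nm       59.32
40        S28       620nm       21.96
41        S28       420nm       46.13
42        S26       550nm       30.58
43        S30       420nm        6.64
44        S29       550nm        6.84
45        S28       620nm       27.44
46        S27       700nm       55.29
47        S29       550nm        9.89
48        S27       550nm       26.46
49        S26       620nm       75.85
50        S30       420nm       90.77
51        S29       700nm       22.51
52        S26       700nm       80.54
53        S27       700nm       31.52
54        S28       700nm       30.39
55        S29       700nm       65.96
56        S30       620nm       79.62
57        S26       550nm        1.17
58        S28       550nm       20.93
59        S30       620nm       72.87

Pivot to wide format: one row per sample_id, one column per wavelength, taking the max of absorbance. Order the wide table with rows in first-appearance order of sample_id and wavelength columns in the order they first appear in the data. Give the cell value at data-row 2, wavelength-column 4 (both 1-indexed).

With rows in first-appearance order of sample_id, row 2 is sample_id=S30. wavelength columns in first-appearance order: 700nm, 620nm, 550nm, 420nm; column 4 is 420nm.
Long rows with sample_id=S30, wavelength=420nm: max(38.53, 6.64, 90.77) = 90.77.

90.77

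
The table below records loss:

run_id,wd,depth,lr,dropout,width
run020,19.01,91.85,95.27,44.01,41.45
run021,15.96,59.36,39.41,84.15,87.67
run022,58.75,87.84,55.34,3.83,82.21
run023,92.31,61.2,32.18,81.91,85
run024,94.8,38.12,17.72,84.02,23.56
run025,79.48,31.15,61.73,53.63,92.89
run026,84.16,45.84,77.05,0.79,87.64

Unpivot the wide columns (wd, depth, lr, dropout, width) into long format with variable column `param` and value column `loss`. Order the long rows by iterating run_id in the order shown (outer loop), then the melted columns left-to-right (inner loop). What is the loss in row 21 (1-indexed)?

94.8

35 rows total (7 × 5). Row 21: index ⌊(21-1)/5⌋ = 4 into run_id → run024; (21-1) mod 5 = 0 into the melted columns → wd.
So row 21 is (run024, wd, 94.8); loss = 94.8.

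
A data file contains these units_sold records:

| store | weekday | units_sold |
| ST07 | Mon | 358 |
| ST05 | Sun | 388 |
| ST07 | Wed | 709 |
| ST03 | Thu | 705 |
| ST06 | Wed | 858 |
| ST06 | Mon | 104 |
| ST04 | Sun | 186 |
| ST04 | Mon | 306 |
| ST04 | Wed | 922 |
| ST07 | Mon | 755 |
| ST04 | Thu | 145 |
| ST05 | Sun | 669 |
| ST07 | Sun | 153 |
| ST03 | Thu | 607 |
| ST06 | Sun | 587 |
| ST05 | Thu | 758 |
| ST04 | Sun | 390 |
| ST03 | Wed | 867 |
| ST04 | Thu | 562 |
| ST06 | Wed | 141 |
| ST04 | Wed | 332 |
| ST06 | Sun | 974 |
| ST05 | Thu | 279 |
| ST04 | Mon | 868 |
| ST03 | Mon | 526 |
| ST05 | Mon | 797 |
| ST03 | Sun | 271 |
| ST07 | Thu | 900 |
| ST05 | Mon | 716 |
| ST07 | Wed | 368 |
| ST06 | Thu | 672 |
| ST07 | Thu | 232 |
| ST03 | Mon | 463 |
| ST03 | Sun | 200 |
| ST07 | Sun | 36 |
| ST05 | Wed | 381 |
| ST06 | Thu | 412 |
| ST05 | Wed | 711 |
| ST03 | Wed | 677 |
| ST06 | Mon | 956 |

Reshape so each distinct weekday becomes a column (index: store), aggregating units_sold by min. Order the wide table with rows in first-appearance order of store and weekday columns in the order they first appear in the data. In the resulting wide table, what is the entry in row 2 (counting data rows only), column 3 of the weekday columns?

381

With rows in first-appearance order of store, row 2 is store=ST05. weekday columns in first-appearance order: Mon, Sun, Wed, Thu; column 3 is Wed.
Long rows with store=ST05, weekday=Wed: min(381, 711) = 381.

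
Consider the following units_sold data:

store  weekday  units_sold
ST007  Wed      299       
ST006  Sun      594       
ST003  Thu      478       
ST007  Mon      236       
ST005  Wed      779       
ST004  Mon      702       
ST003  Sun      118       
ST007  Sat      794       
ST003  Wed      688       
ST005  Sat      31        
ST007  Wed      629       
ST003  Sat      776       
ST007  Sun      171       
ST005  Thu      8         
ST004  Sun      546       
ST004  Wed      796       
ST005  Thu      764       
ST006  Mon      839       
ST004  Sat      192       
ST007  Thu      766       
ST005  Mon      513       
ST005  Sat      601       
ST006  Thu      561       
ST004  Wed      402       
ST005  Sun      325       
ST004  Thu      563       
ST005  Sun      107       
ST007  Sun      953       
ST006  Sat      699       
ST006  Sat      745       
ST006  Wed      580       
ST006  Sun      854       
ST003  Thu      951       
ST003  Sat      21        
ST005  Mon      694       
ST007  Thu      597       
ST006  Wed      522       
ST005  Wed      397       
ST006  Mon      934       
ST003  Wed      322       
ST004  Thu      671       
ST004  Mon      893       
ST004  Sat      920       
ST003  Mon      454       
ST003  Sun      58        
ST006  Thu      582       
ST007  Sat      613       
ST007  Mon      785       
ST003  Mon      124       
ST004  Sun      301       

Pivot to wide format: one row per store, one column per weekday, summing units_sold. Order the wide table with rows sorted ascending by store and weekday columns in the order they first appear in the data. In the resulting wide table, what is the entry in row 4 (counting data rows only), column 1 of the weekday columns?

1102

With rows sorted ascending by store, row 4 is store=ST006. weekday columns in first-appearance order: Wed, Sun, Thu, Mon, Sat; column 1 is Wed.
Long rows with store=ST006, weekday=Wed: 580 + 522 = 1102.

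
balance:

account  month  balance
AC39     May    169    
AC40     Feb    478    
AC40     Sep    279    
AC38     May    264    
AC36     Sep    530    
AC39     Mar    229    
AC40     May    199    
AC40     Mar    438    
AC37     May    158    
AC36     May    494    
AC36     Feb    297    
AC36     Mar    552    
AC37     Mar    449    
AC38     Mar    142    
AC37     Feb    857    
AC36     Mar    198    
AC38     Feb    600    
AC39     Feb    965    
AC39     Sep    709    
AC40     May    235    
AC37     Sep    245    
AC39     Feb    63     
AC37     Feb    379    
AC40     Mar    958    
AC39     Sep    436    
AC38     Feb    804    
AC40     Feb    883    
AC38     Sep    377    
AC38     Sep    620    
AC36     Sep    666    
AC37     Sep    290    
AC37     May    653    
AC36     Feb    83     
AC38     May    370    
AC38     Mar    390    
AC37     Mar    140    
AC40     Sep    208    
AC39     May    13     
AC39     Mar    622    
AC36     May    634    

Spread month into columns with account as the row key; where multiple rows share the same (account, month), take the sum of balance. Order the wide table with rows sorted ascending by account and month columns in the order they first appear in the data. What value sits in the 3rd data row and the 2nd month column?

1404

With rows sorted ascending by account, row 3 is account=AC38. month columns in first-appearance order: May, Feb, Sep, Mar; column 2 is Feb.
Long rows with account=AC38, month=Feb: 600 + 804 = 1404.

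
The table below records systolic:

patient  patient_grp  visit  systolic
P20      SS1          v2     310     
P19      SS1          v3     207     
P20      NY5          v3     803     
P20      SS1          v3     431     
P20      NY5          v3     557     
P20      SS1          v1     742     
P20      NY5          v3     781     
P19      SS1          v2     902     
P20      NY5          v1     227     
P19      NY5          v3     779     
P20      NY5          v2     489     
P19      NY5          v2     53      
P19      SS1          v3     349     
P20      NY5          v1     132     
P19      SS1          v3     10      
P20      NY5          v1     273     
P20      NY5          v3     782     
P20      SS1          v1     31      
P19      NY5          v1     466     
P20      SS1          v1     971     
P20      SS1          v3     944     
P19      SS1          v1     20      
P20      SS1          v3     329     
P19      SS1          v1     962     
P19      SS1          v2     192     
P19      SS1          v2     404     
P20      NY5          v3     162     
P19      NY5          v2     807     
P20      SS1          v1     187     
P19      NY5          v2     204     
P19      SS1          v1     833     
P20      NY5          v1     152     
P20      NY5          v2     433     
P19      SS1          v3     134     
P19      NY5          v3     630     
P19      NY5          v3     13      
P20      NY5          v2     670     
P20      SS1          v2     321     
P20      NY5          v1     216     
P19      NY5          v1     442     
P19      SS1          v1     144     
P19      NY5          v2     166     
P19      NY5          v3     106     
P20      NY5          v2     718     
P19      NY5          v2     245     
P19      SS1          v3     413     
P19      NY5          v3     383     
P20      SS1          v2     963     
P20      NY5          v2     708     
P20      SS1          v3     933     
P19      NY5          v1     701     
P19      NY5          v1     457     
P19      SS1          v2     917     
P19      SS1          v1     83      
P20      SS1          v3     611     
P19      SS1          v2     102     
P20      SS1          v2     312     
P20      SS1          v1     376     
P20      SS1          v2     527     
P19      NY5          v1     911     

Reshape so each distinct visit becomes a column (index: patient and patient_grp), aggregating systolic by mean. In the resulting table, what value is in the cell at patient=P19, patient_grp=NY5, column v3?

382.20

Rows with patient=P19, patient_grp=NY5 and visit=v3: systolic values are 779, 630, 13, 106, 383.
(779 + 630 + 13 + 106 + 383) / 5 = 382.20.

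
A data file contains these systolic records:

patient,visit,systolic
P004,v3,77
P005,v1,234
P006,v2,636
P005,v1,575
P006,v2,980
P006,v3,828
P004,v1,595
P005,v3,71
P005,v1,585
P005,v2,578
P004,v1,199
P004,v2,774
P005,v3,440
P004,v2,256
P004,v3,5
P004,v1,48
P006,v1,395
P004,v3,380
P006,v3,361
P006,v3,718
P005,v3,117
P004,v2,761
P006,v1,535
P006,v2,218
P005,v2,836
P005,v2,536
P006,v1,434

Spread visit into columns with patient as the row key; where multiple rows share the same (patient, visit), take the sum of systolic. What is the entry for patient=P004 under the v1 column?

842

Rows with patient=P004 and visit=v1: systolic values are 595, 199, 48.
595 + 199 + 48 = 842.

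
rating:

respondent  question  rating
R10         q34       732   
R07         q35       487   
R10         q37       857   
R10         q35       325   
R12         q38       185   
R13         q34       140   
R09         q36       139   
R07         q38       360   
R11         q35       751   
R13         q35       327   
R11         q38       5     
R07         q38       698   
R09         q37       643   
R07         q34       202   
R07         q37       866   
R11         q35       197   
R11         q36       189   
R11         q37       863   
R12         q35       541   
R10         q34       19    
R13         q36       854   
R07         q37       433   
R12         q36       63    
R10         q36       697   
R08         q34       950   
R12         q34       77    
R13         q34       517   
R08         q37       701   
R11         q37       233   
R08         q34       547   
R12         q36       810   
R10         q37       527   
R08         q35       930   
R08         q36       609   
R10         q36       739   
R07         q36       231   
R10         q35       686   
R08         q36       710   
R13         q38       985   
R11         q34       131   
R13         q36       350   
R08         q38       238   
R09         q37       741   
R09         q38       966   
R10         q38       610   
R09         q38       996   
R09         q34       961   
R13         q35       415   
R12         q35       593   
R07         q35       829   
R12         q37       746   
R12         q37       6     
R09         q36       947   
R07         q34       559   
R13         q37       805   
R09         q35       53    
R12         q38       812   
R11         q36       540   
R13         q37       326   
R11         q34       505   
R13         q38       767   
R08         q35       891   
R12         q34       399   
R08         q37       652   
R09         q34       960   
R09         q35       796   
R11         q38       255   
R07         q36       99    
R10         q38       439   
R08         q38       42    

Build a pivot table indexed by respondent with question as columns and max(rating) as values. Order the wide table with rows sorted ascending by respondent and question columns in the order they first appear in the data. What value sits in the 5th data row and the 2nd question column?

751

With rows sorted ascending by respondent, row 5 is respondent=R11. question columns in first-appearance order: q34, q35, q37, q38, q36; column 2 is q35.
Long rows with respondent=R11, question=q35: max(751, 197) = 751.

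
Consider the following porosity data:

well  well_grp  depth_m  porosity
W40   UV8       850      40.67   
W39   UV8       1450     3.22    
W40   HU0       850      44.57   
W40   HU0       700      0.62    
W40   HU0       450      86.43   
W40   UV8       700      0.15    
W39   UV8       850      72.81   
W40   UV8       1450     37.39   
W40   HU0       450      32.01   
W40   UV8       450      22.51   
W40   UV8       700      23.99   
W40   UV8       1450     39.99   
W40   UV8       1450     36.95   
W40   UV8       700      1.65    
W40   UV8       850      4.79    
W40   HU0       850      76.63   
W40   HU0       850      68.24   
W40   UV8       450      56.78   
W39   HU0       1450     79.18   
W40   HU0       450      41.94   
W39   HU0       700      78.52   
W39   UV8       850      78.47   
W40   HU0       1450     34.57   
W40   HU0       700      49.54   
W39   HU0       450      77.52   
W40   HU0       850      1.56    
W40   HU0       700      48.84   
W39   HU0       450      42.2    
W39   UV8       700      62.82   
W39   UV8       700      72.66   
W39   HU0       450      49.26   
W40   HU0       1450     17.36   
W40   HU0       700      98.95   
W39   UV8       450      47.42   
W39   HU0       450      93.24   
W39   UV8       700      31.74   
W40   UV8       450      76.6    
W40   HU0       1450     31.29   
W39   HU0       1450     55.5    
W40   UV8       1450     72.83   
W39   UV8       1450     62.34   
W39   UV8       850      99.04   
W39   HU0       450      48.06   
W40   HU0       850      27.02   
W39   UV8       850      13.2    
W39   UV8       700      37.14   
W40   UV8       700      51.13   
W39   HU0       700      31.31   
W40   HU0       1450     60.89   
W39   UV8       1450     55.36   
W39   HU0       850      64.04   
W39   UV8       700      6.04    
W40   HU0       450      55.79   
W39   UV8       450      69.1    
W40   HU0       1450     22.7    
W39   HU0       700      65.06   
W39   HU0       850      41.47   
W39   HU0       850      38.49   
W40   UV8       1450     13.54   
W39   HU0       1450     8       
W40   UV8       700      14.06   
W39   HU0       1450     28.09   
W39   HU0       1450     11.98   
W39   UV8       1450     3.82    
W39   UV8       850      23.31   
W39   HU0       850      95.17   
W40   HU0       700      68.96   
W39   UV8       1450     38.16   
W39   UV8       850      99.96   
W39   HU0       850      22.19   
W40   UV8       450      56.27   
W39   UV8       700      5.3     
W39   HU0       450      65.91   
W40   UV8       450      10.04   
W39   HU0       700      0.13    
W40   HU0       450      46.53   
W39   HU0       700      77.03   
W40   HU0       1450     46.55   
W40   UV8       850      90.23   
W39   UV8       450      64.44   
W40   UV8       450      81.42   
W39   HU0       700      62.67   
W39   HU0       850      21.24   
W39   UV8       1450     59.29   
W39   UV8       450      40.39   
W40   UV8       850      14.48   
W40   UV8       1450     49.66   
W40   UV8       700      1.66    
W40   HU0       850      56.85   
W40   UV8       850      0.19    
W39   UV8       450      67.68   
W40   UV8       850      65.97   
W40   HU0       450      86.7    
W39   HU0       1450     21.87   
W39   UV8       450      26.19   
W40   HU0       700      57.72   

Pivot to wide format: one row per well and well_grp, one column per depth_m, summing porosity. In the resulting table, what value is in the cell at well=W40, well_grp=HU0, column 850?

274.87

Rows with well=W40, well_grp=HU0 and depth_m=850: porosity values are 44.57, 76.63, 68.24, 1.56, 27.02, 56.85.
44.57 + 76.63 + 68.24 + 1.56 + 27.02 + 56.85 = 274.87.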